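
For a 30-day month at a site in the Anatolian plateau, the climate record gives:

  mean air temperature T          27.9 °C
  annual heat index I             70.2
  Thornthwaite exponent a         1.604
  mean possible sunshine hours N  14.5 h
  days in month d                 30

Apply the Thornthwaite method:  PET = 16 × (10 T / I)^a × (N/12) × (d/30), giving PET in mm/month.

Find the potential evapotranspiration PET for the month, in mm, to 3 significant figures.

177 mm

10T/I = 10 × 27.9 / 70.2 = 3.9744
(10T/I)^a = 3.9744^1.604 = 9.1460
Uncorrected PET = 16 × 9.1460 = 146.336 mm
Correction = (N/12)(d/30) = (14.5/12)(30/30) = 1.2083
PET = 146.336 × 1.2083 = 176.818 mm/month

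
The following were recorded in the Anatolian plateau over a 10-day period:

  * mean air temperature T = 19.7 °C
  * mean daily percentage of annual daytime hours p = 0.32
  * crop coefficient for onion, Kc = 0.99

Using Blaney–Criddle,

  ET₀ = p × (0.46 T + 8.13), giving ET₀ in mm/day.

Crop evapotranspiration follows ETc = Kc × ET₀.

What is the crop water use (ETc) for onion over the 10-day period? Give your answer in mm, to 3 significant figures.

54.5 mm

ET₀ = 0.32 × (0.46 × 19.7 + 8.13) = 0.32 × 17.192 = 5.5014 mm/d
ETc = Kc × ET₀ = 0.99 × 5.5014 = 5.4464 mm/d
Over 10 days: 5.4464 × 10 = 54.464 mm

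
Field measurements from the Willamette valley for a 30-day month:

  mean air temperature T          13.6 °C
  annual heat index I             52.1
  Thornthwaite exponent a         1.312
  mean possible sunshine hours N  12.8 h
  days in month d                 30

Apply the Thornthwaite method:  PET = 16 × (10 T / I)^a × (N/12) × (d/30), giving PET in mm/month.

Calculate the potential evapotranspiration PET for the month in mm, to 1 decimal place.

60.1 mm

10T/I = 10 × 13.6 / 52.1 = 2.6104
(10T/I)^a = 2.6104^1.312 = 3.5214
Uncorrected PET = 16 × 3.5214 = 56.342 mm
Correction = (N/12)(d/30) = (12.8/12)(30/30) = 1.0667
PET = 56.342 × 1.0667 = 60.100 mm/month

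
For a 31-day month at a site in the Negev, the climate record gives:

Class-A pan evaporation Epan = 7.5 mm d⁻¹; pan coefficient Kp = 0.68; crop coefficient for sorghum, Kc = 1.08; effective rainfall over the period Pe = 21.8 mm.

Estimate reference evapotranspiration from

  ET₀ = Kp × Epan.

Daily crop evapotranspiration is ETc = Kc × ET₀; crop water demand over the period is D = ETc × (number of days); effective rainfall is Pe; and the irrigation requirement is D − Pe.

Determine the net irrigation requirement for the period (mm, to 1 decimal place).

148.9 mm

ET₀ = 0.68 × 7.5 = 5.1000 mm/d
ETc = Kc × ET₀ = 1.08 × 5.1000 = 5.5080 mm/d
Crop demand D = ETc × 31 d = 5.5080 × 31 = 170.748 mm
D − Pe = 170.748 − 21.8 = 148.948 mm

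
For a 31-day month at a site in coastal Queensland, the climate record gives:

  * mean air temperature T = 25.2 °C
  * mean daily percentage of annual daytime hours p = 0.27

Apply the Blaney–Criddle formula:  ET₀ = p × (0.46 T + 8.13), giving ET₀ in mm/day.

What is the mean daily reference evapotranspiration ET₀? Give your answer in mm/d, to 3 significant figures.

ET₀ = 0.27 × (0.46 × 25.2 + 8.13) = 0.27 × 19.722 = 5.3249 mm/d

5.32 mm/d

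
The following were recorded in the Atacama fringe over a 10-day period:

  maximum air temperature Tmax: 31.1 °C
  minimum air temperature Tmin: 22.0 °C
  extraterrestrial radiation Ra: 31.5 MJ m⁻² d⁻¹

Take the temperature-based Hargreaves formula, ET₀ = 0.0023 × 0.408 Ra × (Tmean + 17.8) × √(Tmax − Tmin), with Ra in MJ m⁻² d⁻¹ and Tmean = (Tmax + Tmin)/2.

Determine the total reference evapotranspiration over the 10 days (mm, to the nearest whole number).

40 mm

Tmean = (31.1 + 22.0)/2 = 26.55 °C
0.408 Ra = 0.408 × 31.5 = 12.8520 mm/d equivalent
ET₀ = 0.0023 × 12.8520 × (26.55 + 17.8) × √9.1 = 0.0023 × 12.8520 × 44.35 × 3.0166 = 3.9547 mm/d
Over 10 days: 3.9547 × 10 = 39.547 mm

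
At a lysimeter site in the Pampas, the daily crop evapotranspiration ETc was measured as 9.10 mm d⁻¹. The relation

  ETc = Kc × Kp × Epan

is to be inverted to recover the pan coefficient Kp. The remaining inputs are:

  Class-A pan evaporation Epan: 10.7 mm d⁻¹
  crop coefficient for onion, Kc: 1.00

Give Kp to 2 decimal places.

ETc = Kc × Kp × Epan  ⇒  Kp = ETc / (Kc × Epan)
Kp = 9.10 / (1.00 × 10.7) = 9.10 / 10.700 = 0.8505

0.85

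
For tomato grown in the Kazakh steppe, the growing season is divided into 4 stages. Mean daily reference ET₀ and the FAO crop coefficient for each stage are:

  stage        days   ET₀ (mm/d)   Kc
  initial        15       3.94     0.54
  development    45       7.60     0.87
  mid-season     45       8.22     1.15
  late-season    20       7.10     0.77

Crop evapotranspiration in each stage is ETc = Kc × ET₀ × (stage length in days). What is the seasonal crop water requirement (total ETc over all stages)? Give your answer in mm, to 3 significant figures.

864 mm

initial: 0.54 × 3.94 × 15 = 31.91 mm
development: 0.87 × 7.60 × 45 = 297.54 mm
mid-season: 1.15 × 8.22 × 45 = 425.39 mm
late-season: 0.77 × 7.10 × 20 = 109.34 mm
Seasonal total = 864.18 mm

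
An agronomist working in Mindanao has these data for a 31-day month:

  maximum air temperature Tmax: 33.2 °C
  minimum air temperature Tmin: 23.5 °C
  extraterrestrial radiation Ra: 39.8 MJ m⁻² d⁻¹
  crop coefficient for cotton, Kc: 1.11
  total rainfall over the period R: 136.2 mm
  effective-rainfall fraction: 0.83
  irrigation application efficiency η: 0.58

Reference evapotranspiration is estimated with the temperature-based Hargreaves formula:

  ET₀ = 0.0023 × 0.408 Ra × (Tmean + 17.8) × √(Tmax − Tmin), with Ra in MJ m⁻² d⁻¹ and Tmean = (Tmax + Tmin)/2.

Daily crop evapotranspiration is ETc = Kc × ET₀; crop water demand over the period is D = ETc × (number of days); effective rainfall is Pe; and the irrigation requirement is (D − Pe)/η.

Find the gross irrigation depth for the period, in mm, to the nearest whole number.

Tmean = (33.2 + 23.5)/2 = 28.35 °C
0.408 Ra = 0.408 × 39.8 = 16.2384 mm/d equivalent
ET₀ = 0.0023 × 16.2384 × (28.35 + 17.8) × √9.7 = 0.0023 × 16.2384 × 46.15 × 3.1145 = 5.3682 mm/d
ETc = Kc × ET₀ = 1.11 × 5.3682 = 5.9587 mm/d
Crop demand D = ETc × 31 d = 5.9587 × 31 = 184.720 mm
Pe = 0.83 × 136.2 = 113.046 mm
D − Pe = 184.720 − 113.046 = 71.674 mm
Gross irrigation = 71.674 / 0.58 = 123.576 mm

124 mm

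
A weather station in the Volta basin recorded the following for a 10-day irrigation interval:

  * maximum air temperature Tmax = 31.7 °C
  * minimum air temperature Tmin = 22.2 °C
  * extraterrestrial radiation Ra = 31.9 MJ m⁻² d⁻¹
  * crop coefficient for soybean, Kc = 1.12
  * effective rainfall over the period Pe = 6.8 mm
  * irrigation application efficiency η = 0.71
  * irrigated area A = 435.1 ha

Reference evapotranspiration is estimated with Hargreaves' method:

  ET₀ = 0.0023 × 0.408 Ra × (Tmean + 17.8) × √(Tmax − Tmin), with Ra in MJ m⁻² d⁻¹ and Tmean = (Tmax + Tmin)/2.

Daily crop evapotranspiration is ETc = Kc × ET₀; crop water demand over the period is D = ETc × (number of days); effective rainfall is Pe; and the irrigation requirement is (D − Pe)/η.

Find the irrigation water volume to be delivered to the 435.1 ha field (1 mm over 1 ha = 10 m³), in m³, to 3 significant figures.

Tmean = (31.7 + 22.2)/2 = 26.95 °C
0.408 Ra = 0.408 × 31.9 = 13.0152 mm/d equivalent
ET₀ = 0.0023 × 13.0152 × (26.95 + 17.8) × √9.5 = 0.0023 × 13.0152 × 44.75 × 3.0822 = 4.1289 mm/d
ETc = Kc × ET₀ = 1.12 × 4.1289 = 4.6244 mm/d
Crop demand D = ETc × 10 d = 4.6244 × 10 = 46.244 mm
D − Pe = 46.244 − 6.8 = 39.444 mm
Gross irrigation = 39.444 / 0.71 = 55.555 mm
Volume = 55.555 mm × 435.1 ha × 10 = 241719.8 m³

242000 m³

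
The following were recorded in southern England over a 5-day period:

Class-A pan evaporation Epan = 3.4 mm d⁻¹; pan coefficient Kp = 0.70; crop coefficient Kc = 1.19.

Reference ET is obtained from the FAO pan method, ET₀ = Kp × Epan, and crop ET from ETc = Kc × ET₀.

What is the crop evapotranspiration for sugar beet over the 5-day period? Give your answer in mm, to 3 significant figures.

ET₀ = 0.70 × 3.4 = 2.3800 mm/d
ETc = Kc × ET₀ = 1.19 × 2.3800 = 2.8322 mm/d
Over 5 days: 2.8322 × 5 = 14.161 mm

14.2 mm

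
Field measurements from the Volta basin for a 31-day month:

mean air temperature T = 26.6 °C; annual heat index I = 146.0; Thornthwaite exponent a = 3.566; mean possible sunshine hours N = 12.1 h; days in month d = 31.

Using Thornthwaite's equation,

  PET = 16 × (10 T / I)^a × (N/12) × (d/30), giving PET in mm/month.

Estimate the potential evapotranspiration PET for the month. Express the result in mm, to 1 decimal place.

141.6 mm

10T/I = 10 × 26.6 / 146.0 = 1.8219
(10T/I)^a = 1.8219^3.566 = 8.4924
Uncorrected PET = 16 × 8.4924 = 135.878 mm
Correction = (N/12)(d/30) = (12.1/12)(31/30) = 1.0419
PET = 135.878 × 1.0419 = 141.571 mm/month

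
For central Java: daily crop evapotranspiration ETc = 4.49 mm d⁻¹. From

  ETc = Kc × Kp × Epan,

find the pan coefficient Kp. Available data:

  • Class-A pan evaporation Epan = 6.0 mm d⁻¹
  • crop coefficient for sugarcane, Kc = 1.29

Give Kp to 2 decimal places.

ETc = Kc × Kp × Epan  ⇒  Kp = ETc / (Kc × Epan)
Kp = 4.49 / (1.29 × 6.0) = 4.49 / 7.740 = 0.5801

0.58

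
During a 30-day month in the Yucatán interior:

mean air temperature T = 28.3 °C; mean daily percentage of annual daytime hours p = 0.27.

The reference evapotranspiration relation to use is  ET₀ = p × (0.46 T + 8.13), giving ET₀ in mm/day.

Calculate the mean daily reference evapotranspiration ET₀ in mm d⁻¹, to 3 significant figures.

ET₀ = 0.27 × (0.46 × 28.3 + 8.13) = 0.27 × 21.148 = 5.7100 mm/d

5.71 mm d⁻¹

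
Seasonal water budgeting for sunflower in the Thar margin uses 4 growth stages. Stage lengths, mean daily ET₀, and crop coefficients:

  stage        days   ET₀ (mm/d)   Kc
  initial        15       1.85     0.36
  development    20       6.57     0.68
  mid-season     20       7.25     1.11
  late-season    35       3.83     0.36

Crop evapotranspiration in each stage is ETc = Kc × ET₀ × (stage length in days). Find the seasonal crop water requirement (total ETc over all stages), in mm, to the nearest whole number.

initial: 0.36 × 1.85 × 15 = 9.99 mm
development: 0.68 × 6.57 × 20 = 89.35 mm
mid-season: 1.11 × 7.25 × 20 = 160.95 mm
late-season: 0.36 × 3.83 × 35 = 48.26 mm
Seasonal total = 308.55 mm

309 mm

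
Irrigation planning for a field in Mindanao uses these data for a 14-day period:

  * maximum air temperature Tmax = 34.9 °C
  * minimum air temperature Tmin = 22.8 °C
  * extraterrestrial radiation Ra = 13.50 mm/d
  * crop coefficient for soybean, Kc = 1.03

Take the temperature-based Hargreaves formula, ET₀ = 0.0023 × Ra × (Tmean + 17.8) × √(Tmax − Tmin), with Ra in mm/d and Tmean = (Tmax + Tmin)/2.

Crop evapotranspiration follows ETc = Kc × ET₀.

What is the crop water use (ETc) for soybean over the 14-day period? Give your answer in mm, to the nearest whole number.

Tmean = (34.9 + 22.8)/2 = 28.85 °C
ET₀ = 0.0023 × 13.50 × (28.85 + 17.8) × √12.1 = 0.0023 × 13.50 × 46.65 × 3.4785 = 5.0385 mm/d
ETc = Kc × ET₀ = 1.03 × 5.0385 = 5.1897 mm/d
Over 14 days: 5.1897 × 14 = 72.656 mm

73 mm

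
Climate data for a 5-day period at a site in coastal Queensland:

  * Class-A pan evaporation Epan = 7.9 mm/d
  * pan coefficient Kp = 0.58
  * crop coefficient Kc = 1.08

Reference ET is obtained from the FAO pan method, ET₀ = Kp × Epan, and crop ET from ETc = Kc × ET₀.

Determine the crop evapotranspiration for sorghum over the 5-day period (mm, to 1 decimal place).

24.7 mm

ET₀ = 0.58 × 7.9 = 4.5820 mm/d
ETc = Kc × ET₀ = 1.08 × 4.5820 = 4.9486 mm/d
Over 5 days: 4.9486 × 5 = 24.743 mm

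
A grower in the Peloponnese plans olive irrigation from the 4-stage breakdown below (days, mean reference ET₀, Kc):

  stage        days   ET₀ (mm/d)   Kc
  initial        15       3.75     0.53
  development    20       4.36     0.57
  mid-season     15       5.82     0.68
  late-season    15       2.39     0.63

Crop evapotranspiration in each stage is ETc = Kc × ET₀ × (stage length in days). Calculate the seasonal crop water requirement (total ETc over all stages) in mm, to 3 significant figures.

161 mm

initial: 0.53 × 3.75 × 15 = 29.81 mm
development: 0.57 × 4.36 × 20 = 49.70 mm
mid-season: 0.68 × 5.82 × 15 = 59.36 mm
late-season: 0.63 × 2.39 × 15 = 22.59 mm
Seasonal total = 161.46 mm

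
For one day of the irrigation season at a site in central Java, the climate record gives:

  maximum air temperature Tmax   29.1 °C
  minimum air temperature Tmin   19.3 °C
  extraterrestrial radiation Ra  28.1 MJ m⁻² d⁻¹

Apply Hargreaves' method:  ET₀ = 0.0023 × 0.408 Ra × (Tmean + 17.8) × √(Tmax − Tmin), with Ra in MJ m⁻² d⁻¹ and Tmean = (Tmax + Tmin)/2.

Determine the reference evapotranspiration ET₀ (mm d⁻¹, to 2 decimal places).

3.47 mm d⁻¹

Tmean = (29.1 + 19.3)/2 = 24.20 °C
0.408 Ra = 0.408 × 28.1 = 11.4648 mm/d equivalent
ET₀ = 0.0023 × 11.4648 × (24.20 + 17.8) × √9.8 = 0.0023 × 11.4648 × 42.00 × 3.1305 = 3.4670 mm/d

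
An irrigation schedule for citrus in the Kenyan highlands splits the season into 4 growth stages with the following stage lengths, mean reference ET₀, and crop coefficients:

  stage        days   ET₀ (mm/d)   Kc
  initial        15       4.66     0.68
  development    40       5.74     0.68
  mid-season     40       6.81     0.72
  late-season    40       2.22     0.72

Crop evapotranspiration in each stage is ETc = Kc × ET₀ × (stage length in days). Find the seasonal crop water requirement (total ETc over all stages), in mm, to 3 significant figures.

initial: 0.68 × 4.66 × 15 = 47.53 mm
development: 0.68 × 5.74 × 40 = 156.13 mm
mid-season: 0.72 × 6.81 × 40 = 196.13 mm
late-season: 0.72 × 2.22 × 40 = 63.94 mm
Seasonal total = 463.73 mm

464 mm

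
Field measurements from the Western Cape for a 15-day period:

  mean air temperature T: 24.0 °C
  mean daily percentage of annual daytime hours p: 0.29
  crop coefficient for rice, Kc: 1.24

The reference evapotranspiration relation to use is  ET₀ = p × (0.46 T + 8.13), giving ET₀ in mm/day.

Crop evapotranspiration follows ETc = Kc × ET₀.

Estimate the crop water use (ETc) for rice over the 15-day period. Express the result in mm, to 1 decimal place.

ET₀ = 0.29 × (0.46 × 24.0 + 8.13) = 0.29 × 19.170 = 5.5593 mm/d
ETc = Kc × ET₀ = 1.24 × 5.5593 = 6.8935 mm/d
Over 15 days: 6.8935 × 15 = 103.403 mm

103.4 mm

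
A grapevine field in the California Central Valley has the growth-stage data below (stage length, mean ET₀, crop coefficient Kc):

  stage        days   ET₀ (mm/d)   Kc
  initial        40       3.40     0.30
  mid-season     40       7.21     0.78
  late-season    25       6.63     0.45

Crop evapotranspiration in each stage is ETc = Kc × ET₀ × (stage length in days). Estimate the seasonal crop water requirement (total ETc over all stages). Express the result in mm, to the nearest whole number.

initial: 0.30 × 3.40 × 40 = 40.80 mm
mid-season: 0.78 × 7.21 × 40 = 224.95 mm
late-season: 0.45 × 6.63 × 25 = 74.59 mm
Seasonal total = 340.34 mm

340 mm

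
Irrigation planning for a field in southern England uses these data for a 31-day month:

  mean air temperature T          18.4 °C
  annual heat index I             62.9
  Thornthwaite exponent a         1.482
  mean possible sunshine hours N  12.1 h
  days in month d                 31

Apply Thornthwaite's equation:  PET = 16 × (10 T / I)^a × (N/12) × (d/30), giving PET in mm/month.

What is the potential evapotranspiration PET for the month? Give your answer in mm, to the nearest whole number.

82 mm

10T/I = 10 × 18.4 / 62.9 = 2.9253
(10T/I)^a = 2.9253^1.482 = 4.9075
Uncorrected PET = 16 × 4.9075 = 78.520 mm
Correction = (N/12)(d/30) = (12.1/12)(31/30) = 1.0419
PET = 78.520 × 1.0419 = 81.810 mm/month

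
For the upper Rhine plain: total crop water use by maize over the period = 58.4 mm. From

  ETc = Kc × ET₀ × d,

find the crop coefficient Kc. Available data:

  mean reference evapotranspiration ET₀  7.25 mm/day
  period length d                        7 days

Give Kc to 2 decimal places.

ETc = Kc × ET₀ × d  ⇒  Kc = ETc / (ET₀ × d)
Kc = 58.4 / (7.25 × 7) = 58.4 / 50.75 = 1.1507

1.15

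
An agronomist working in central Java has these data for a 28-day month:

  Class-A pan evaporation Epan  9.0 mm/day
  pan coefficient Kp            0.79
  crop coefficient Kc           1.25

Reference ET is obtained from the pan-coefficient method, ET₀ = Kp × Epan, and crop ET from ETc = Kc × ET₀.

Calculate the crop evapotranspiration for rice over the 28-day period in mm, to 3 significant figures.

249 mm

ET₀ = 0.79 × 9.0 = 7.1100 mm/d
ETc = Kc × ET₀ = 1.25 × 7.1100 = 8.8875 mm/d
Over 28 days: 8.8875 × 28 = 248.850 mm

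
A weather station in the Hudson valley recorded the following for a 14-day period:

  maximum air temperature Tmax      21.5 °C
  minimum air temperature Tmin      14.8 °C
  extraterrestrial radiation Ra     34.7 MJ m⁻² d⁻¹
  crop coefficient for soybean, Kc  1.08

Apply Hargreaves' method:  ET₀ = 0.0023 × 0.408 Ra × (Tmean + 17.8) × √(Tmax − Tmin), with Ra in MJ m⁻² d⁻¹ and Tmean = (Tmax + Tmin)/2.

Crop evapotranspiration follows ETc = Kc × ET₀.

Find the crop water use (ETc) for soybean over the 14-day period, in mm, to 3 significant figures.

Tmean = (21.5 + 14.8)/2 = 18.15 °C
0.408 Ra = 0.408 × 34.7 = 14.1576 mm/d equivalent
ET₀ = 0.0023 × 14.1576 × (18.15 + 17.8) × √6.7 = 0.0023 × 14.1576 × 35.95 × 2.5884 = 3.0300 mm/d
ETc = Kc × ET₀ = 1.08 × 3.0300 = 3.2724 mm/d
Over 14 days: 3.2724 × 14 = 45.814 mm

45.8 mm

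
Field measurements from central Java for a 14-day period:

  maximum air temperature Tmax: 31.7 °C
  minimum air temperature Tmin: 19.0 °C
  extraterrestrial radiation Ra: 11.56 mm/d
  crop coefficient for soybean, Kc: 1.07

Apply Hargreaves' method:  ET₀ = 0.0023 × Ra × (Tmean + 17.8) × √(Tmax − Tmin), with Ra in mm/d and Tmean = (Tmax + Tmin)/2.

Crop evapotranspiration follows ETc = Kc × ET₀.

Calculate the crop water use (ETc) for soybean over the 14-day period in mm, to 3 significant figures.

Tmean = (31.7 + 19.0)/2 = 25.35 °C
ET₀ = 0.0023 × 11.56 × (25.35 + 17.8) × √12.7 = 0.0023 × 11.56 × 43.15 × 3.5637 = 4.0885 mm/d
ETc = Kc × ET₀ = 1.07 × 4.0885 = 4.3747 mm/d
Over 14 days: 4.3747 × 14 = 61.246 mm

61.2 mm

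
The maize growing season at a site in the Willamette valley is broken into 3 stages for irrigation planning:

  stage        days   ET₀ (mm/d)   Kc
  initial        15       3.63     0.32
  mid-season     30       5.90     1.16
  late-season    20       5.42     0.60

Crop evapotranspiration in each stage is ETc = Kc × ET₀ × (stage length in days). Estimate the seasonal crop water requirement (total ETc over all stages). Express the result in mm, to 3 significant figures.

initial: 0.32 × 3.63 × 15 = 17.42 mm
mid-season: 1.16 × 5.90 × 30 = 205.32 mm
late-season: 0.60 × 5.42 × 20 = 65.04 mm
Seasonal total = 287.78 mm

288 mm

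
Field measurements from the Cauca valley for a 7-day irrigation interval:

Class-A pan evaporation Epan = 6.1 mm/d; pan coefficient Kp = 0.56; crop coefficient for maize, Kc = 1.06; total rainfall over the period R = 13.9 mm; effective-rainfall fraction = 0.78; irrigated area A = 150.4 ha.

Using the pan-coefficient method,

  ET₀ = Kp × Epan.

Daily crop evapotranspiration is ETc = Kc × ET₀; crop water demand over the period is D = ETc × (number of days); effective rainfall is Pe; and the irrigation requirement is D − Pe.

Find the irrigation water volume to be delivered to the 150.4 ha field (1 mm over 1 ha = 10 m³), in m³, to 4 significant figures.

ET₀ = 0.56 × 6.1 = 3.4160 mm/d
ETc = Kc × ET₀ = 1.06 × 3.4160 = 3.6210 mm/d
Crop demand D = ETc × 7 d = 3.6210 × 7 = 25.347 mm
Pe = 0.78 × 13.9 = 10.842 mm
D − Pe = 25.347 − 10.842 = 14.505 mm
Volume = 14.505 mm × 150.4 ha × 10 = 21815.5 m³

21820 m³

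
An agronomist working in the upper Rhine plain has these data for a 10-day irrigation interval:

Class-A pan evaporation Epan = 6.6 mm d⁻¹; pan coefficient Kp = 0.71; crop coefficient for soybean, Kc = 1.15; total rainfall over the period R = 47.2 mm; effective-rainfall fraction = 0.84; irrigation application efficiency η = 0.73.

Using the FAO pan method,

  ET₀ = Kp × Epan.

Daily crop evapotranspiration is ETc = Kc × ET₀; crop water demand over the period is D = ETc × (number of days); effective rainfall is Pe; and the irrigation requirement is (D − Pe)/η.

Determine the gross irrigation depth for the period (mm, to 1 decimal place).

19.5 mm

ET₀ = 0.71 × 6.6 = 4.6860 mm/d
ETc = Kc × ET₀ = 1.15 × 4.6860 = 5.3889 mm/d
Crop demand D = ETc × 10 d = 5.3889 × 10 = 53.889 mm
Pe = 0.84 × 47.2 = 39.648 mm
D − Pe = 53.889 − 39.648 = 14.241 mm
Gross irrigation = 14.241 / 0.73 = 19.508 mm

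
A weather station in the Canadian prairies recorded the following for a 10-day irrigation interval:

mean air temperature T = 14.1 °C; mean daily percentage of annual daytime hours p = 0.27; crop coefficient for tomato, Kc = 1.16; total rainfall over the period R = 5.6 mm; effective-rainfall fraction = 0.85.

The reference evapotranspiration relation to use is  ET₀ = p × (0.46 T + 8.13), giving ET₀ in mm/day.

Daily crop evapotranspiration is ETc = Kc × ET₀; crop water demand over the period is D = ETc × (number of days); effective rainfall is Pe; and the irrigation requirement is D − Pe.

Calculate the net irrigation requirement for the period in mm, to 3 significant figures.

ET₀ = 0.27 × (0.46 × 14.1 + 8.13) = 0.27 × 14.616 = 3.9463 mm/d
ETc = Kc × ET₀ = 1.16 × 3.9463 = 4.5777 mm/d
Crop demand D = ETc × 10 d = 4.5777 × 10 = 45.777 mm
Pe = 0.85 × 5.6 = 4.760 mm
D − Pe = 45.777 − 4.760 = 41.017 mm

41.0 mm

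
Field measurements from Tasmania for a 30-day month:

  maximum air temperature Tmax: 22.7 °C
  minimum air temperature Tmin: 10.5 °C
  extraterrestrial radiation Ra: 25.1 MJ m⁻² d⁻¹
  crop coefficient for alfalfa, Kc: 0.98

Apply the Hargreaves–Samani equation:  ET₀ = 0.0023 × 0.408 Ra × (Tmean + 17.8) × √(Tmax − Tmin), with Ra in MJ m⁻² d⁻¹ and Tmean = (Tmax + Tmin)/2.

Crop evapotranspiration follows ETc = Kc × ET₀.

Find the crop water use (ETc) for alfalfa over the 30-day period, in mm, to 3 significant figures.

83.2 mm

Tmean = (22.7 + 10.5)/2 = 16.60 °C
0.408 Ra = 0.408 × 25.1 = 10.2408 mm/d equivalent
ET₀ = 0.0023 × 10.2408 × (16.60 + 17.8) × √12.2 = 0.0023 × 10.2408 × 34.40 × 3.4928 = 2.8300 mm/d
ETc = Kc × ET₀ = 0.98 × 2.8300 = 2.7734 mm/d
Over 30 days: 2.7734 × 30 = 83.202 mm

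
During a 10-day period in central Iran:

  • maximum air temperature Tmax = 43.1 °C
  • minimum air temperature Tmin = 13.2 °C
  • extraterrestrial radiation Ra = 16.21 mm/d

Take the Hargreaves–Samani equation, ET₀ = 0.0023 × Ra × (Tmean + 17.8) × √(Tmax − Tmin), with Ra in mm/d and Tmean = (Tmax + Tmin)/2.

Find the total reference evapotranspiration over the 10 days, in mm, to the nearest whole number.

Tmean = (43.1 + 13.2)/2 = 28.15 °C
ET₀ = 0.0023 × 16.21 × (28.15 + 17.8) × √29.9 = 0.0023 × 16.21 × 45.95 × 5.4681 = 9.3677 mm/d
Over 10 days: 9.3677 × 10 = 93.677 mm

94 mm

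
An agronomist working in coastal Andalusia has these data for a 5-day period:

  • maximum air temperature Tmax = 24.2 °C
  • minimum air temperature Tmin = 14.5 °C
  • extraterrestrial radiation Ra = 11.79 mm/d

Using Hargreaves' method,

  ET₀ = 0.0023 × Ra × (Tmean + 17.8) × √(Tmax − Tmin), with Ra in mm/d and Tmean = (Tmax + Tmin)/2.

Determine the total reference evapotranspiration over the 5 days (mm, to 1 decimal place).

15.7 mm

Tmean = (24.2 + 14.5)/2 = 19.35 °C
ET₀ = 0.0023 × 11.79 × (19.35 + 17.8) × √9.7 = 0.0023 × 11.79 × 37.15 × 3.1145 = 3.1375 mm/d
Over 5 days: 3.1375 × 5 = 15.688 mm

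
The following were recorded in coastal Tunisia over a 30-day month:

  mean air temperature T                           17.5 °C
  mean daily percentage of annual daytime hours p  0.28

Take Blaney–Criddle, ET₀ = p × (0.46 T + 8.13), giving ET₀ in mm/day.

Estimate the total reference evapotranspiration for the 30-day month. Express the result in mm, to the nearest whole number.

136 mm

ET₀ = 0.28 × (0.46 × 17.5 + 8.13) = 0.28 × 16.180 = 4.5304 mm/d
Monthly total = 4.5304 × 30 = 135.912 mm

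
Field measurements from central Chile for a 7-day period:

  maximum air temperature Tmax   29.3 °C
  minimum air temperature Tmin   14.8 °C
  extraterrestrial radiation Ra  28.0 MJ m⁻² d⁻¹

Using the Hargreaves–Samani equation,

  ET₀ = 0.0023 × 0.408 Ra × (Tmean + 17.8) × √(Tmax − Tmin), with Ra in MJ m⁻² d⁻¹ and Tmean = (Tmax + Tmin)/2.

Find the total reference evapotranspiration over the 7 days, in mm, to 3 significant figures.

27.9 mm

Tmean = (29.3 + 14.8)/2 = 22.05 °C
0.408 Ra = 0.408 × 28.0 = 11.4240 mm/d equivalent
ET₀ = 0.0023 × 11.4240 × (22.05 + 17.8) × √14.5 = 0.0023 × 11.4240 × 39.85 × 3.8079 = 3.9871 mm/d
Over 7 days: 3.9871 × 7 = 27.910 mm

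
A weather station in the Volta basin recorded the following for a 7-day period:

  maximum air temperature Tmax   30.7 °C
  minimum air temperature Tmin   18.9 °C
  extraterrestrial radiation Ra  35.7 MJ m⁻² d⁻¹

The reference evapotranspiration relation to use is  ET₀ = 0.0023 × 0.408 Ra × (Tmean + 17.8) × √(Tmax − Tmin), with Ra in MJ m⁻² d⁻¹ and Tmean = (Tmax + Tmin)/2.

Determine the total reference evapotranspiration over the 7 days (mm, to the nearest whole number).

34 mm

Tmean = (30.7 + 18.9)/2 = 24.80 °C
0.408 Ra = 0.408 × 35.7 = 14.5656 mm/d equivalent
ET₀ = 0.0023 × 14.5656 × (24.80 + 17.8) × √11.8 = 0.0023 × 14.5656 × 42.60 × 3.4351 = 4.9024 mm/d
Over 7 days: 4.9024 × 7 = 34.317 mm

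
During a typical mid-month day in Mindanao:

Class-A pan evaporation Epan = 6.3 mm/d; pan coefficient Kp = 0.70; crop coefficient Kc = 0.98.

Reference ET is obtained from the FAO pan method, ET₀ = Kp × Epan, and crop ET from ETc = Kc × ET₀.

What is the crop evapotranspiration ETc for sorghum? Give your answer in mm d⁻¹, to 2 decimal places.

ET₀ = 0.70 × 6.3 = 4.4100 mm/d
ETc = Kc × ET₀ = 0.98 × 4.4100 = 4.3218 mm/d

4.32 mm d⁻¹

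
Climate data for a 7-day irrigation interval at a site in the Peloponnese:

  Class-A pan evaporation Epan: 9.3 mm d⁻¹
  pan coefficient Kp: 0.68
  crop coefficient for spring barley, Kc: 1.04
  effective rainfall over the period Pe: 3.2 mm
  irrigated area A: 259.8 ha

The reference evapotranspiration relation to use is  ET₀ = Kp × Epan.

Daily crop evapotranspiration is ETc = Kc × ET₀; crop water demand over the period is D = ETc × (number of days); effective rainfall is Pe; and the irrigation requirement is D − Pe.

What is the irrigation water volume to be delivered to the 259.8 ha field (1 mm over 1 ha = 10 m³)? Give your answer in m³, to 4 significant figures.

111300 m³

ET₀ = 0.68 × 9.3 = 6.3240 mm/d
ETc = Kc × ET₀ = 1.04 × 6.3240 = 6.5770 mm/d
Crop demand D = ETc × 7 d = 6.5770 × 7 = 46.039 mm
D − Pe = 46.039 − 3.2 = 42.839 mm
Volume = 42.839 mm × 259.8 ha × 10 = 111295.7 m³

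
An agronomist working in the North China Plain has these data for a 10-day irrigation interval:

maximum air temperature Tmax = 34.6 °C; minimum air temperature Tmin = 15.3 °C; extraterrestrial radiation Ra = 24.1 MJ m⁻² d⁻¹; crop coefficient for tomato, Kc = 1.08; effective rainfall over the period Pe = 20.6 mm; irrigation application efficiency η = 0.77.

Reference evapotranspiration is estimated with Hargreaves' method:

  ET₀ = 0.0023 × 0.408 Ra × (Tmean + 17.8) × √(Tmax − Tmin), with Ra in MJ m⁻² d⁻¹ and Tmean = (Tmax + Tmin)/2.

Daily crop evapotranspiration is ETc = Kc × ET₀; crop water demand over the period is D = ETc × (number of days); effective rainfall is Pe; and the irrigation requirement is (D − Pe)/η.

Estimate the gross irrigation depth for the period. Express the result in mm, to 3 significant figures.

Tmean = (34.6 + 15.3)/2 = 24.95 °C
0.408 Ra = 0.408 × 24.1 = 9.8328 mm/d equivalent
ET₀ = 0.0023 × 9.8328 × (24.95 + 17.8) × √19.3 = 0.0023 × 9.8328 × 42.75 × 4.3932 = 4.2474 mm/d
ETc = Kc × ET₀ = 1.08 × 4.2474 = 4.5872 mm/d
Crop demand D = ETc × 10 d = 4.5872 × 10 = 45.872 mm
D − Pe = 45.872 − 20.6 = 25.272 mm
Gross irrigation = 25.272 / 0.77 = 32.821 mm

32.8 mm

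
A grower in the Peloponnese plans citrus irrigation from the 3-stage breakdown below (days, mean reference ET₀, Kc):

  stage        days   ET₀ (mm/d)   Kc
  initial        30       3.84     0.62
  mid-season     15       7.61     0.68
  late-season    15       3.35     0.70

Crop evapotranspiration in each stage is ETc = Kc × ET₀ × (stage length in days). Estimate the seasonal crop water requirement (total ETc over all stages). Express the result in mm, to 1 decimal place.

initial: 0.62 × 3.84 × 30 = 71.42 mm
mid-season: 0.68 × 7.61 × 15 = 77.62 mm
late-season: 0.70 × 3.35 × 15 = 35.18 mm
Seasonal total = 184.22 mm

184.2 mm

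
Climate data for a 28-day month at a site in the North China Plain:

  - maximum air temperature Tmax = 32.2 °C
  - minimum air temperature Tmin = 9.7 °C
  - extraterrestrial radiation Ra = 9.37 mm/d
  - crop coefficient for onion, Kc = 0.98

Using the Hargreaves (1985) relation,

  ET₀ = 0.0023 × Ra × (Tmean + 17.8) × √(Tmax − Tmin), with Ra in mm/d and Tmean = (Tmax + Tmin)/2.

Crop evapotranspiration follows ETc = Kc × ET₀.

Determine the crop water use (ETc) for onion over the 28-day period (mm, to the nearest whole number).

Tmean = (32.2 + 9.7)/2 = 20.95 °C
ET₀ = 0.0023 × 9.37 × (20.95 + 17.8) × √22.5 = 0.0023 × 9.37 × 38.75 × 4.7434 = 3.9612 mm/d
ETc = Kc × ET₀ = 0.98 × 3.9612 = 3.8820 mm/d
Over 28 days: 3.8820 × 28 = 108.696 mm

109 mm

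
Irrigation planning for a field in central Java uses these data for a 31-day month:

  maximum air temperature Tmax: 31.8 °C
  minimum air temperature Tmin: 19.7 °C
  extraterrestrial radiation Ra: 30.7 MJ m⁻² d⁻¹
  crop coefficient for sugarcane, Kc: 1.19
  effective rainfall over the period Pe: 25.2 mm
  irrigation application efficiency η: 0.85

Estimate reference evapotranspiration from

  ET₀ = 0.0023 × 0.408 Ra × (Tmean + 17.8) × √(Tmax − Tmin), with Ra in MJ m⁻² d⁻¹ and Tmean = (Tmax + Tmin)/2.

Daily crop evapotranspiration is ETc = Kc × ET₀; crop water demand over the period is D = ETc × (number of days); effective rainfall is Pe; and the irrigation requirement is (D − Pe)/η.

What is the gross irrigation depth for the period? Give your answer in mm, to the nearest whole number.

Tmean = (31.8 + 19.7)/2 = 25.75 °C
0.408 Ra = 0.408 × 30.7 = 12.5256 mm/d equivalent
ET₀ = 0.0023 × 12.5256 × (25.75 + 17.8) × √12.1 = 0.0023 × 12.5256 × 43.55 × 3.4785 = 4.3642 mm/d
ETc = Kc × ET₀ = 1.19 × 4.3642 = 5.1934 mm/d
Crop demand D = ETc × 31 d = 5.1934 × 31 = 160.995 mm
D − Pe = 160.995 − 25.2 = 135.795 mm
Gross irrigation = 135.795 / 0.85 = 159.759 mm

160 mm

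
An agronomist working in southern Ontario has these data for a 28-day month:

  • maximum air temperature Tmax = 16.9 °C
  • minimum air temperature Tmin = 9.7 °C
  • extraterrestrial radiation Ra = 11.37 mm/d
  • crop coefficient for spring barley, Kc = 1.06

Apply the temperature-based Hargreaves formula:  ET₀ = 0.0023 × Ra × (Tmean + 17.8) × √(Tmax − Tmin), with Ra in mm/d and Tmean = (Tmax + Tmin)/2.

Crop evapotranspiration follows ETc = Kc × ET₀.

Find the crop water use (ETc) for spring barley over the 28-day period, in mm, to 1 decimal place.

Tmean = (16.9 + 9.7)/2 = 13.30 °C
ET₀ = 0.0023 × 11.37 × (13.30 + 17.8) × √7.2 = 0.0023 × 11.37 × 31.10 × 2.6833 = 2.1823 mm/d
ETc = Kc × ET₀ = 1.06 × 2.1823 = 2.3132 mm/d
Over 28 days: 2.3132 × 28 = 64.770 mm

64.8 mm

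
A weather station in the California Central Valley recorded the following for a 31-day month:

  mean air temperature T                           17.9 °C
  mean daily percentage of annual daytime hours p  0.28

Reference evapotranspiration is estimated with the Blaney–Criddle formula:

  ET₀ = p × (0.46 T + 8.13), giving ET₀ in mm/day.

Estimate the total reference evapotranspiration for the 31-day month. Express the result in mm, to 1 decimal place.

ET₀ = 0.28 × (0.46 × 17.9 + 8.13) = 0.28 × 16.364 = 4.5819 mm/d
Monthly total = 4.5819 × 31 = 142.039 mm

142.0 mm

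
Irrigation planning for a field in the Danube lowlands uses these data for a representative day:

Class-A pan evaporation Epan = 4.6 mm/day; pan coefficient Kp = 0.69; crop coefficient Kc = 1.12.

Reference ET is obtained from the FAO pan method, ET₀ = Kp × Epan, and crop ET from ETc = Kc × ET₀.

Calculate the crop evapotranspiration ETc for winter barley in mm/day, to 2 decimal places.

ET₀ = 0.69 × 4.6 = 3.1740 mm/d
ETc = Kc × ET₀ = 1.12 × 3.1740 = 3.5549 mm/d

3.55 mm/day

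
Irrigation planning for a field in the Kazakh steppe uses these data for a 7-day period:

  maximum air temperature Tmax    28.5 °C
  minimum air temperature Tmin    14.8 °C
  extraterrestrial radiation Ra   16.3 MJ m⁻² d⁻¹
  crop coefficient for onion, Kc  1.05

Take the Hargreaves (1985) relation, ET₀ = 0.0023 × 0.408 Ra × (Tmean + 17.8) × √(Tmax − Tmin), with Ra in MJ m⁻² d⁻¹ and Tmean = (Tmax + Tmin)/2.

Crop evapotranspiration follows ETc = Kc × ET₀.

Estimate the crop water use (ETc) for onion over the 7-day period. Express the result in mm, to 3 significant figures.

16.4 mm

Tmean = (28.5 + 14.8)/2 = 21.65 °C
0.408 Ra = 0.408 × 16.3 = 6.6504 mm/d equivalent
ET₀ = 0.0023 × 6.6504 × (21.65 + 17.8) × √13.7 = 0.0023 × 6.6504 × 39.45 × 3.7014 = 2.2335 mm/d
ETc = Kc × ET₀ = 1.05 × 2.2335 = 2.3452 mm/d
Over 7 days: 2.3452 × 7 = 16.416 mm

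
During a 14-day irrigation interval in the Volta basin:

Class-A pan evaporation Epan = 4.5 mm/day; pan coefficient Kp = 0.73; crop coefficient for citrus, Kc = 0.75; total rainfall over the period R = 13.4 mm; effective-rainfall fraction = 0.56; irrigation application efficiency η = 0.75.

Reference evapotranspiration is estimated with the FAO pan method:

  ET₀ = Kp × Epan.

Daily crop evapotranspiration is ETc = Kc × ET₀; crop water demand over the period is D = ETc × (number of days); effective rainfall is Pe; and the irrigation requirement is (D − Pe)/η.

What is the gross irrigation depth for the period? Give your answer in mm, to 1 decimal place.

36.0 mm

ET₀ = 0.73 × 4.5 = 3.2850 mm/d
ETc = Kc × ET₀ = 0.75 × 3.2850 = 2.4638 mm/d
Crop demand D = ETc × 14 d = 2.4638 × 14 = 34.493 mm
Pe = 0.56 × 13.4 = 7.504 mm
D − Pe = 34.493 − 7.504 = 26.989 mm
Gross irrigation = 26.989 / 0.75 = 35.985 mm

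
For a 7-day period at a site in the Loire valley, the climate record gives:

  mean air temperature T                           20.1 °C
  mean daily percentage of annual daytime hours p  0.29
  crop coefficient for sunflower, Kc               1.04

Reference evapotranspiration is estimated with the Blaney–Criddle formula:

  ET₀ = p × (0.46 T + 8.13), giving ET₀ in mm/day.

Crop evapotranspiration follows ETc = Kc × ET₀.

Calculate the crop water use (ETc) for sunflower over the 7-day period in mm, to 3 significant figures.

36.7 mm

ET₀ = 0.29 × (0.46 × 20.1 + 8.13) = 0.29 × 17.376 = 5.0390 mm/d
ETc = Kc × ET₀ = 1.04 × 5.0390 = 5.2406 mm/d
Over 7 days: 5.2406 × 7 = 36.684 mm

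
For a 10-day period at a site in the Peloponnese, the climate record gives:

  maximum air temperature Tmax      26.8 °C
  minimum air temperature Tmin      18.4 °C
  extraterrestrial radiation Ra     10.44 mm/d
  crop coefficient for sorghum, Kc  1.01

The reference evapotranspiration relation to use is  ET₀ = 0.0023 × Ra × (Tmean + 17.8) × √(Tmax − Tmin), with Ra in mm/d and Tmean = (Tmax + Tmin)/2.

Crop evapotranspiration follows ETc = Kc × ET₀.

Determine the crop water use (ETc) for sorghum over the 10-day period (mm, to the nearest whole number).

28 mm

Tmean = (26.8 + 18.4)/2 = 22.60 °C
ET₀ = 0.0023 × 10.44 × (22.60 + 17.8) × √8.4 = 0.0023 × 10.44 × 40.40 × 2.8983 = 2.8116 mm/d
ETc = Kc × ET₀ = 1.01 × 2.8116 = 2.8397 mm/d
Over 10 days: 2.8397 × 10 = 28.397 mm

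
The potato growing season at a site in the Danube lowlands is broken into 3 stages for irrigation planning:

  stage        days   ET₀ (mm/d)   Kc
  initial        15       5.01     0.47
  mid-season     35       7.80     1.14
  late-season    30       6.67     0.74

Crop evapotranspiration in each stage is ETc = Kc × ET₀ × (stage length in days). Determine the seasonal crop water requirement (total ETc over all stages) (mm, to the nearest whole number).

495 mm

initial: 0.47 × 5.01 × 15 = 35.32 mm
mid-season: 1.14 × 7.80 × 35 = 311.22 mm
late-season: 0.74 × 6.67 × 30 = 148.07 mm
Seasonal total = 494.61 mm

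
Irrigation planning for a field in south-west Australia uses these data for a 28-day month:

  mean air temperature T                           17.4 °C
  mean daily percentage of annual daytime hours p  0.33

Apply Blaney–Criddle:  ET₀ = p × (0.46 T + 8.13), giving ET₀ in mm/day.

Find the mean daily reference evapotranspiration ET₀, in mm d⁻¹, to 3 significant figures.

ET₀ = 0.33 × (0.46 × 17.4 + 8.13) = 0.33 × 16.134 = 5.3242 mm/d

5.32 mm d⁻¹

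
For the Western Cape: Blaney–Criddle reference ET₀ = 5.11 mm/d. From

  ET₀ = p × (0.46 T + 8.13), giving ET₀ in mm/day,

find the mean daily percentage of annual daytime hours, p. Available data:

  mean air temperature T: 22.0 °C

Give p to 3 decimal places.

0.280

p = ET₀ / (0.46 T + 8.13) = 5.11 / (0.46 × 22.0 + 8.13) = 5.11 / 18.250 = 0.2800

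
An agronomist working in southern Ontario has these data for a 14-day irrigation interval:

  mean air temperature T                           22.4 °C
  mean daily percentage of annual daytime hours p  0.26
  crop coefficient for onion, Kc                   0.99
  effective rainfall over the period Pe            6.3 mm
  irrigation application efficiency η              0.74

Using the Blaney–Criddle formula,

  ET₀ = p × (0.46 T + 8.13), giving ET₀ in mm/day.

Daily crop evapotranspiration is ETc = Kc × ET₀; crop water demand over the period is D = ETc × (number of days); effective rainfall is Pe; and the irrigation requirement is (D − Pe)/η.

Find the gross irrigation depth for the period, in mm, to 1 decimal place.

81.3 mm

ET₀ = 0.26 × (0.46 × 22.4 + 8.13) = 0.26 × 18.434 = 4.7928 mm/d
ETc = Kc × ET₀ = 0.99 × 4.7928 = 4.7449 mm/d
Crop demand D = ETc × 14 d = 4.7449 × 14 = 66.429 mm
D − Pe = 66.429 − 6.3 = 60.129 mm
Gross irrigation = 60.129 / 0.74 = 81.255 mm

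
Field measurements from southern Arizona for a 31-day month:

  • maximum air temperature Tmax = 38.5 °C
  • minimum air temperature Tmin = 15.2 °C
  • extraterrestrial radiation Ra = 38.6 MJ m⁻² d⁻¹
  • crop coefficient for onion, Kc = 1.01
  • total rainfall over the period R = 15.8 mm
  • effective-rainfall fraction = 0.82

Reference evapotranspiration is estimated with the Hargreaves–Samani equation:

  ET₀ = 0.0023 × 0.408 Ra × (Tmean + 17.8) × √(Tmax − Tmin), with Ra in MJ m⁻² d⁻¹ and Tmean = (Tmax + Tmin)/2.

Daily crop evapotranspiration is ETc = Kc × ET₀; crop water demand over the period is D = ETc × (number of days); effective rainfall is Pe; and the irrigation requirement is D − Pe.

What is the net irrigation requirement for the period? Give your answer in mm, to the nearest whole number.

231 mm

Tmean = (38.5 + 15.2)/2 = 26.85 °C
0.408 Ra = 0.408 × 38.6 = 15.7488 mm/d equivalent
ET₀ = 0.0023 × 15.7488 × (26.85 + 17.8) × √23.3 = 0.0023 × 15.7488 × 44.65 × 4.8270 = 7.8068 mm/d
ETc = Kc × ET₀ = 1.01 × 7.8068 = 7.8849 mm/d
Crop demand D = ETc × 31 d = 7.8849 × 31 = 244.432 mm
Pe = 0.82 × 15.8 = 12.956 mm
D − Pe = 244.432 − 12.956 = 231.476 mm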